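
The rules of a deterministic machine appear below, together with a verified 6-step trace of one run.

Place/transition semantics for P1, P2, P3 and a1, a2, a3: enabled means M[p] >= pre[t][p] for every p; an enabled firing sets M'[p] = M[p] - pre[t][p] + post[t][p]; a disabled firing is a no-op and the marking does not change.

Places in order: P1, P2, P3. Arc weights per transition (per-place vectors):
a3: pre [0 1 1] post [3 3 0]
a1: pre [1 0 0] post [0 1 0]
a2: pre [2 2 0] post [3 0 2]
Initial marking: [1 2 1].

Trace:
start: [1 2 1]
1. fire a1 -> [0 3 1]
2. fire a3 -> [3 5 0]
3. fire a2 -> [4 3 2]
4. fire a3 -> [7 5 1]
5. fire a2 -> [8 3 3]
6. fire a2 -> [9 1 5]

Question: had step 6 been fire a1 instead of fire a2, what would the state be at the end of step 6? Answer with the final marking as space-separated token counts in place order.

(re-executing from step 6 with the substitution; state before step 6: [8 3 3])
6. fire a1 -> [7 4 3]

7 4 3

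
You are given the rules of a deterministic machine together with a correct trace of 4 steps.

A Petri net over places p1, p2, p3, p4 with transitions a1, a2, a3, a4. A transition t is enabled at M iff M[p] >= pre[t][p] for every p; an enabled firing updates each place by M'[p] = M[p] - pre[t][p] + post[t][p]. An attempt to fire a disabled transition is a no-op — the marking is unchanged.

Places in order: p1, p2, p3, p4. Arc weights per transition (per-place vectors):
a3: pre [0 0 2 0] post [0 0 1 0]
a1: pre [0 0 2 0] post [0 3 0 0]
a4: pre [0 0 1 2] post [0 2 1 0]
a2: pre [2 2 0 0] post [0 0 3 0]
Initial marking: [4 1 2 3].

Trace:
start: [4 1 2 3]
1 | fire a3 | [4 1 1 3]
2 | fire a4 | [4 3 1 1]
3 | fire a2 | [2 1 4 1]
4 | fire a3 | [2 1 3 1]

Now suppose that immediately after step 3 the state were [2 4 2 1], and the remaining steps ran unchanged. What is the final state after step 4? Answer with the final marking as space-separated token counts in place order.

2 4 1 1

state after step 3 := [2 4 2 1]
4 | fire a3 | [2 4 1 1]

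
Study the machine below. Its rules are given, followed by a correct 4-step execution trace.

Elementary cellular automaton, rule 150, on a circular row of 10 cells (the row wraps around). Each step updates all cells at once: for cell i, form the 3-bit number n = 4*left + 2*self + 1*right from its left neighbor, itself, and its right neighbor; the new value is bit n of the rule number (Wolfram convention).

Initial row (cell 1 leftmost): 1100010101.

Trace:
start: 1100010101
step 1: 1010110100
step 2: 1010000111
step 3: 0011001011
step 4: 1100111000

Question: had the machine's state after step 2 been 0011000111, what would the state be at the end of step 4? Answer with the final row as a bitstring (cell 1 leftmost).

state after step 2 := 0011000111
step 3: 1100101010
step 4: 0011101010

0011101010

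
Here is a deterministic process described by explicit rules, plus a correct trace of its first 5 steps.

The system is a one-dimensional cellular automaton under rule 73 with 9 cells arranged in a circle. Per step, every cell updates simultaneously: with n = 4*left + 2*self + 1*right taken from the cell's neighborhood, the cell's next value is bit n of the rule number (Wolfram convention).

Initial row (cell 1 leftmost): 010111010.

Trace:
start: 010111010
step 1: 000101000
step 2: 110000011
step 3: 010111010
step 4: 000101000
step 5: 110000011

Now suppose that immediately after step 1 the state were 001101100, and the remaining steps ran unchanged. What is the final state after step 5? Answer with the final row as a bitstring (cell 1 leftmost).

101101101

state after step 1 := 001101100
step 2: 101101101
step 3: 101101101
step 4: 101101101
step 5: 101101101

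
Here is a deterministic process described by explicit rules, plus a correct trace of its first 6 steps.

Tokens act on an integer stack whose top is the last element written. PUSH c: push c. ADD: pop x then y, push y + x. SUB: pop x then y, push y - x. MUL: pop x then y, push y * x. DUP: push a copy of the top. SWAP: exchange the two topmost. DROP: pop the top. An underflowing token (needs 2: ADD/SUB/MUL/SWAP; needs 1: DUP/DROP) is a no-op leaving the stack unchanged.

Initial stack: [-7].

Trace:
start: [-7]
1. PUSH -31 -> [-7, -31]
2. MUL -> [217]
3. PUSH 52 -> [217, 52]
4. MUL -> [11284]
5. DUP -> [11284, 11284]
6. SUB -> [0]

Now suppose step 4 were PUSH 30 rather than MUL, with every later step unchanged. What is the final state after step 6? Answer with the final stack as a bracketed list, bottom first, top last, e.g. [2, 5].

[217, 52, 0]

(re-executing from step 4 with the substitution; state before step 4: [217, 52])
4. PUSH 30 -> [217, 52, 30]
5. DUP -> [217, 52, 30, 30]
6. SUB -> [217, 52, 0]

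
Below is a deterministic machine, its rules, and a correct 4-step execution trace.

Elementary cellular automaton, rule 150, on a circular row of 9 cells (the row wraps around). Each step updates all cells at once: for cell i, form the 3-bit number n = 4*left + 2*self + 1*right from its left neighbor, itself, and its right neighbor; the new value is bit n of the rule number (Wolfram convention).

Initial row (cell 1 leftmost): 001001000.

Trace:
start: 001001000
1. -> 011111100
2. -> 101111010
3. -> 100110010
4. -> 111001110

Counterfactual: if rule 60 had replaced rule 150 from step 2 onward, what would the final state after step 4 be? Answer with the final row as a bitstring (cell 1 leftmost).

110100010

(re-executing steps 2..4 under rule 60; state before step 2: 011111100)
2. -> 010000010
3. -> 011000011
4. -> 110100010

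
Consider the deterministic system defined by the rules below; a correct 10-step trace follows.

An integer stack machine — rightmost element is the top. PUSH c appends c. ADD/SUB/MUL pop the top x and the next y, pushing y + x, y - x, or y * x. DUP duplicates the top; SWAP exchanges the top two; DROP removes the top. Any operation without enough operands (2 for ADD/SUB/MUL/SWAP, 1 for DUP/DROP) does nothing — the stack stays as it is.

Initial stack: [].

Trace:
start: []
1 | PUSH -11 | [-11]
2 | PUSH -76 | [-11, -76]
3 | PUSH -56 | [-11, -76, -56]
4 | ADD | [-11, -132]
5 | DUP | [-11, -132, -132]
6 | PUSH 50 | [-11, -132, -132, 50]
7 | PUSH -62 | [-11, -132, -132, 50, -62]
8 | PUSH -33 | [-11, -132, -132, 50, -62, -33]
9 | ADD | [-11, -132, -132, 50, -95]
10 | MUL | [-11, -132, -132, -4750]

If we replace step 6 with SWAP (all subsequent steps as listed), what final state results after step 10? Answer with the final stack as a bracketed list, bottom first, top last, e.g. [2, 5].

(re-executing from step 6 with the substitution; state before step 6: [-11, -132, -132])
6 | SWAP | [-11, -132, -132]
7 | PUSH -62 | [-11, -132, -132, -62]
8 | PUSH -33 | [-11, -132, -132, -62, -33]
9 | ADD | [-11, -132, -132, -95]
10 | MUL | [-11, -132, 12540]

[-11, -132, 12540]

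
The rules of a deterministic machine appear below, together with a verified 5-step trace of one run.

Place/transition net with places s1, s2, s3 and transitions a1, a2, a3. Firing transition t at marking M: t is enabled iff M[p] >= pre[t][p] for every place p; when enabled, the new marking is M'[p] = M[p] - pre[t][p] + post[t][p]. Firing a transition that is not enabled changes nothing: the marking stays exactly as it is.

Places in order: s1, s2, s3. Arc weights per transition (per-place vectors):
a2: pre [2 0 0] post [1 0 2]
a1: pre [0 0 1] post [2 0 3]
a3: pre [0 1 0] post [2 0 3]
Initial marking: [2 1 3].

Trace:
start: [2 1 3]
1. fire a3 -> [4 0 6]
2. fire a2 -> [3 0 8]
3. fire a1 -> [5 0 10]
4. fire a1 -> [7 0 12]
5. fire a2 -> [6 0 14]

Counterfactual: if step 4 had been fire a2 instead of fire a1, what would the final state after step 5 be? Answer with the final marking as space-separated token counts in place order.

3 0 14

(re-executing from step 4 with the substitution; state before step 4: [5 0 10])
4. fire a2 -> [4 0 12]
5. fire a2 -> [3 0 14]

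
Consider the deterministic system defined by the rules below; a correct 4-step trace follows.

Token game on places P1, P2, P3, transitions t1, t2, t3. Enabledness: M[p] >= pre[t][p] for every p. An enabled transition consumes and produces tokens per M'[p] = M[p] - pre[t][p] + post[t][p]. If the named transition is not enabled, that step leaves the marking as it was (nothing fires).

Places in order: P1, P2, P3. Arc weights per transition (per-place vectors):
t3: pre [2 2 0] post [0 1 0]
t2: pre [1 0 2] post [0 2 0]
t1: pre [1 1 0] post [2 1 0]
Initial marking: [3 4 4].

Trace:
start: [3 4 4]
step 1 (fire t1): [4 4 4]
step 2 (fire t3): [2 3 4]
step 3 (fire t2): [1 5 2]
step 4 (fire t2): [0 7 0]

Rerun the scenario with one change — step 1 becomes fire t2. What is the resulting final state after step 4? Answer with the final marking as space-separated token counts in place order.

(re-executing from step 1 with the substitution; state before step 1: [3 4 4])
step 1 (fire t2): [2 6 2]
step 2 (fire t3): [0 5 2]
step 3 (fire t2): [0 5 2]
step 4 (fire t2): [0 5 2]

0 5 2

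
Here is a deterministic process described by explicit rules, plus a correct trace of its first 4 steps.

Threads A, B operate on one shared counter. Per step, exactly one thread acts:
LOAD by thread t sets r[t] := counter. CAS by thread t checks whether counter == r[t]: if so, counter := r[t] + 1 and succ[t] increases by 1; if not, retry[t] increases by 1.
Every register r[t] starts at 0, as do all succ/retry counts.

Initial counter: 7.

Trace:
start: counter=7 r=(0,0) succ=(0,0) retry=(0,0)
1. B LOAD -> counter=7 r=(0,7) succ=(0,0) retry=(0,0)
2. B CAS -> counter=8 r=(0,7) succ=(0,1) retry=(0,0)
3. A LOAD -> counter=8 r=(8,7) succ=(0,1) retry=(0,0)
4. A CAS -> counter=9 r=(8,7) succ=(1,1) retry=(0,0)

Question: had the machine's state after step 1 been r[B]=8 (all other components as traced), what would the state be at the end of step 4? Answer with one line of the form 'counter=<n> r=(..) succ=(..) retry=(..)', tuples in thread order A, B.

state after step 1 := counter=7 r=(0,8) succ=(0,0) retry=(0,0)
2. B CAS -> counter=7 r=(0,8) succ=(0,0) retry=(0,1)
3. A LOAD -> counter=7 r=(7,8) succ=(0,0) retry=(0,1)
4. A CAS -> counter=8 r=(7,8) succ=(1,0) retry=(0,1)

counter=8 r=(7,8) succ=(1,0) retry=(0,1)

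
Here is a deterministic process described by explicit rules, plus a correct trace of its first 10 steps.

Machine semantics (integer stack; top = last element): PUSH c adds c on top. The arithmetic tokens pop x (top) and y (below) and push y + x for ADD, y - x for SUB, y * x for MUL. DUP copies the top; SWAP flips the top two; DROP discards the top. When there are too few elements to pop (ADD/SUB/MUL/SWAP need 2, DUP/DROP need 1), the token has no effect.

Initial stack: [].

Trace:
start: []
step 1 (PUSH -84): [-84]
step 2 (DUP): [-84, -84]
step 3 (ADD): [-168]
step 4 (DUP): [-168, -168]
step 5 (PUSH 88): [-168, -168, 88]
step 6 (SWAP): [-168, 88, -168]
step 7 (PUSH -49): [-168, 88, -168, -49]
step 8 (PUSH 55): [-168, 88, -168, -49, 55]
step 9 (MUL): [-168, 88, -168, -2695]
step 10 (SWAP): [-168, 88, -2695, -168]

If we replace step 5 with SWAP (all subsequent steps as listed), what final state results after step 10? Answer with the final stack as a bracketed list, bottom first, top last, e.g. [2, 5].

(re-executing from step 5 with the substitution; state before step 5: [-168, -168])
step 5 (SWAP): [-168, -168]
step 6 (SWAP): [-168, -168]
step 7 (PUSH -49): [-168, -168, -49]
step 8 (PUSH 55): [-168, -168, -49, 55]
step 9 (MUL): [-168, -168, -2695]
step 10 (SWAP): [-168, -2695, -168]

[-168, -2695, -168]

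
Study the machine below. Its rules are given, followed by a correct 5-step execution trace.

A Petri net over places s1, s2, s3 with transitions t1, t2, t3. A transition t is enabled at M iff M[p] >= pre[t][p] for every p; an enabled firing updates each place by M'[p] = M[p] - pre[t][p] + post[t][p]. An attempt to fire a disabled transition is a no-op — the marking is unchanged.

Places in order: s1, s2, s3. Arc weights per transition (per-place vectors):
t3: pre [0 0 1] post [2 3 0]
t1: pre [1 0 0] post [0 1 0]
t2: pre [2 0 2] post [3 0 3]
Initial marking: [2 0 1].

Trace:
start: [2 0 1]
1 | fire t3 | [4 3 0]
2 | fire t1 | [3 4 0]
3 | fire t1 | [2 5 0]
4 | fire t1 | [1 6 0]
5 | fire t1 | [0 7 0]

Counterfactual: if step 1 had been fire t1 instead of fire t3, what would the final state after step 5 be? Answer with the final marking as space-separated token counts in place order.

(re-executing from step 1 with the substitution; state before step 1: [2 0 1])
1 | fire t1 | [1 1 1]
2 | fire t1 | [0 2 1]
3 | fire t1 | [0 2 1]
4 | fire t1 | [0 2 1]
5 | fire t1 | [0 2 1]

0 2 1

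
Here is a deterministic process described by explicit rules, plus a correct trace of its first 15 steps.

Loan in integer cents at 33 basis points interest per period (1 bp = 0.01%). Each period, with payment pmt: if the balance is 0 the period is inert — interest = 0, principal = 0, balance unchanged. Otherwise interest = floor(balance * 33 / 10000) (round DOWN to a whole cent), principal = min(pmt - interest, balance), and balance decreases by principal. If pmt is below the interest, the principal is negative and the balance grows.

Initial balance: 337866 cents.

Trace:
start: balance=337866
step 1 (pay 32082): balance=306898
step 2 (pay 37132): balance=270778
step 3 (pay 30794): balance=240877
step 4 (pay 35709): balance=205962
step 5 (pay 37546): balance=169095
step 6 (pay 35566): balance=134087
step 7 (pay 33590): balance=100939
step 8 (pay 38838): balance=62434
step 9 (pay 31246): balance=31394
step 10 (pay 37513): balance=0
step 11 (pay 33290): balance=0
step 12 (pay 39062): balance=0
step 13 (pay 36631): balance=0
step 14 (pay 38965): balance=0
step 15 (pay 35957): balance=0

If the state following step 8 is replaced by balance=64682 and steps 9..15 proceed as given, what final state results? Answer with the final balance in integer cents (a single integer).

0

state after step 8 := balance=64682
step 9 (pay 31246): balance=33649
step 10 (pay 37513): balance=0
step 11 (pay 33290): balance=0
step 12 (pay 39062): balance=0
step 13 (pay 36631): balance=0
step 14 (pay 38965): balance=0
step 15 (pay 35957): balance=0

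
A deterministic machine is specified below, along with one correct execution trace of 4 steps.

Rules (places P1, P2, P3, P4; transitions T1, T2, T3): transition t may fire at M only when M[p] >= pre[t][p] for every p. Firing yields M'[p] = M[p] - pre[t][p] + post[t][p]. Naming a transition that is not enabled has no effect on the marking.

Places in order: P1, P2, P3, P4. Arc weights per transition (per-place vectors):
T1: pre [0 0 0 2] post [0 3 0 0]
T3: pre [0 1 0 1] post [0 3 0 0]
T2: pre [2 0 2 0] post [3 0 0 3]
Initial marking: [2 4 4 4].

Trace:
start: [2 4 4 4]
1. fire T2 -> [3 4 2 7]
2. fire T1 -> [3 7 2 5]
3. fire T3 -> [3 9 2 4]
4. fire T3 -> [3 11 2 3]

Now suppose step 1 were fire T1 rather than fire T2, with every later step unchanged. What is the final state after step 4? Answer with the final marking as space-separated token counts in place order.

2 10 4 0

(re-executing from step 1 with the substitution; state before step 1: [2 4 4 4])
1. fire T1 -> [2 7 4 2]
2. fire T1 -> [2 10 4 0]
3. fire T3 -> [2 10 4 0]
4. fire T3 -> [2 10 4 0]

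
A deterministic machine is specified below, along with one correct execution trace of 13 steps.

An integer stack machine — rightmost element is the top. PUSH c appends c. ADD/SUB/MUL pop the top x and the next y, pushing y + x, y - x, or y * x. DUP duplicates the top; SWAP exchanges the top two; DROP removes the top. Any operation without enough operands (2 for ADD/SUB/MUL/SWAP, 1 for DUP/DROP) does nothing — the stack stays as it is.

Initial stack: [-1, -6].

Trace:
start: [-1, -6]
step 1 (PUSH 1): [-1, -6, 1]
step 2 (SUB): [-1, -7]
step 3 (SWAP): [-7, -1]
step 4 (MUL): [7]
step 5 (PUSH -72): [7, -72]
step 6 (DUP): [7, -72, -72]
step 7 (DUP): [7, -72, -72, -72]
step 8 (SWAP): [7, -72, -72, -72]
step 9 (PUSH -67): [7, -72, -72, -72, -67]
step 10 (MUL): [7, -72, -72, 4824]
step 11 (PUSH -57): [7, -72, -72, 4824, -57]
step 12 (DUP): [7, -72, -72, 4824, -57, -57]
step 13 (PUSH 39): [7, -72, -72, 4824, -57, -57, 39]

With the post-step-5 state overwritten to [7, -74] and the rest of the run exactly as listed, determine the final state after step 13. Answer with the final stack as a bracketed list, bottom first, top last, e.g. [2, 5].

[7, -74, -74, 4958, -57, -57, 39]

state after step 5 := [7, -74]
step 6 (DUP): [7, -74, -74]
step 7 (DUP): [7, -74, -74, -74]
step 8 (SWAP): [7, -74, -74, -74]
step 9 (PUSH -67): [7, -74, -74, -74, -67]
step 10 (MUL): [7, -74, -74, 4958]
step 11 (PUSH -57): [7, -74, -74, 4958, -57]
step 12 (DUP): [7, -74, -74, 4958, -57, -57]
step 13 (PUSH 39): [7, -74, -74, 4958, -57, -57, 39]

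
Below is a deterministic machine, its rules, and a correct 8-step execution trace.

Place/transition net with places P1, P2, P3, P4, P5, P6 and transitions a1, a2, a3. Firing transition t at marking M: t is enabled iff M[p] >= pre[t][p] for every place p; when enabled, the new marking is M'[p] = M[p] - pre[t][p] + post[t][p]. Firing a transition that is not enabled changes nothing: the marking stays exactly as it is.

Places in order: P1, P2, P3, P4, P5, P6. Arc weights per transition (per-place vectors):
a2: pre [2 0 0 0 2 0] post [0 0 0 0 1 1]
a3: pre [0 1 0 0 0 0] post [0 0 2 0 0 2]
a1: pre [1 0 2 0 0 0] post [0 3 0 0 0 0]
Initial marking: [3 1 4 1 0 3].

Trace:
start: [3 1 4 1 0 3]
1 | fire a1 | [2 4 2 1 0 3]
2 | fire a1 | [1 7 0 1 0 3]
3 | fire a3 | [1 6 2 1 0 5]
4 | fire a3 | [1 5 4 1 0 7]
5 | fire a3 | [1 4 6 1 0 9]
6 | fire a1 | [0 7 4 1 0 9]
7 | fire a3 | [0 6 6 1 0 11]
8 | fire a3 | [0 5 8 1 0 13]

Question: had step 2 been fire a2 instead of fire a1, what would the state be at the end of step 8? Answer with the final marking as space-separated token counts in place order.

1 2 10 1 0 13

(re-executing from step 2 with the substitution; state before step 2: [2 4 2 1 0 3])
2 | fire a2 | [2 4 2 1 0 3]
3 | fire a3 | [2 3 4 1 0 5]
4 | fire a3 | [2 2 6 1 0 7]
5 | fire a3 | [2 1 8 1 0 9]
6 | fire a1 | [1 4 6 1 0 9]
7 | fire a3 | [1 3 8 1 0 11]
8 | fire a3 | [1 2 10 1 0 13]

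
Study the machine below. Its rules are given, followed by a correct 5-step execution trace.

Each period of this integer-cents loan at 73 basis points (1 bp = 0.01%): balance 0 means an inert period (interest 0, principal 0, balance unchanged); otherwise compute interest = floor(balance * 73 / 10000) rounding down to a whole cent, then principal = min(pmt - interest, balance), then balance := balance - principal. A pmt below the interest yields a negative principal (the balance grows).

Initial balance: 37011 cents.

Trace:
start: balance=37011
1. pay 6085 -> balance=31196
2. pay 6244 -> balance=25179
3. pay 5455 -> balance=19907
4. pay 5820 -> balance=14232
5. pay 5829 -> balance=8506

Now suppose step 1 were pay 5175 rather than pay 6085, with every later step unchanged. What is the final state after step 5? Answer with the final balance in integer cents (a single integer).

9444

(re-executing from step 1 with the substitution; state before step 1: balance=37011)
1. pay 5175 -> balance=32106
2. pay 6244 -> balance=26096
3. pay 5455 -> balance=20831
4. pay 5820 -> balance=15163
5. pay 5829 -> balance=9444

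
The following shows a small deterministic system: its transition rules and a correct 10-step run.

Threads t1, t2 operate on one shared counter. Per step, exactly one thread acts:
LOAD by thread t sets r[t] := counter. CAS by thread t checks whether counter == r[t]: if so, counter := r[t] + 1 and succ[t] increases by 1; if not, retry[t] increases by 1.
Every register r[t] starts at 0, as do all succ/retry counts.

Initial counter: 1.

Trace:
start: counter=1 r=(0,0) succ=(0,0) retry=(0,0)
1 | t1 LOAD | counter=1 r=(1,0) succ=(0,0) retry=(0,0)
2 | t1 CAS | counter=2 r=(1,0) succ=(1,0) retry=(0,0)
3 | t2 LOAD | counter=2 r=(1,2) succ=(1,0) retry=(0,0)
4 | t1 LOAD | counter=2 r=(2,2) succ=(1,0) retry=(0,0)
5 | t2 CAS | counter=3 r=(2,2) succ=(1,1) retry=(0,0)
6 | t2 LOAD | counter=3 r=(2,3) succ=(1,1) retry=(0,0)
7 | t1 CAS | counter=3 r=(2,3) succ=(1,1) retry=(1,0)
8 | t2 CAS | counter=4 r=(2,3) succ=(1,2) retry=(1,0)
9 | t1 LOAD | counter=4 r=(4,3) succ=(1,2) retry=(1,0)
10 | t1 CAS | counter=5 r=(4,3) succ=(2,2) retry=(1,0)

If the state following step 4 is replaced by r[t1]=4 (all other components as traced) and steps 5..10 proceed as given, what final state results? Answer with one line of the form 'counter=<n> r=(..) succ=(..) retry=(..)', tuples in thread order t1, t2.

counter=5 r=(4,3) succ=(2,2) retry=(1,0)

state after step 4 := counter=2 r=(4,2) succ=(1,0) retry=(0,0)
5 | t2 CAS | counter=3 r=(4,2) succ=(1,1) retry=(0,0)
6 | t2 LOAD | counter=3 r=(4,3) succ=(1,1) retry=(0,0)
7 | t1 CAS | counter=3 r=(4,3) succ=(1,1) retry=(1,0)
8 | t2 CAS | counter=4 r=(4,3) succ=(1,2) retry=(1,0)
9 | t1 LOAD | counter=4 r=(4,3) succ=(1,2) retry=(1,0)
10 | t1 CAS | counter=5 r=(4,3) succ=(2,2) retry=(1,0)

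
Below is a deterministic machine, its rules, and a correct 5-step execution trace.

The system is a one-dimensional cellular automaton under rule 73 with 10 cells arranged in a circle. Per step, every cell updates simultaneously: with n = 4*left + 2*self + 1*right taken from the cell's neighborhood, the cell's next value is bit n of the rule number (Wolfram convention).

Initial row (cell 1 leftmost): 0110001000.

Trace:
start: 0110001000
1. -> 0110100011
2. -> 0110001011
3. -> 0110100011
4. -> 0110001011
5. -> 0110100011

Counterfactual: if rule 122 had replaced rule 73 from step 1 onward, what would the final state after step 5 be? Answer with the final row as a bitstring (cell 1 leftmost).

(re-executing steps 1..5 under rule 122; state before step 1: 0110001000)
1. -> 1111010100
2. -> 1001101011
3. -> 1111110110
4. -> 1000011111
5. -> 1100110000

1100110000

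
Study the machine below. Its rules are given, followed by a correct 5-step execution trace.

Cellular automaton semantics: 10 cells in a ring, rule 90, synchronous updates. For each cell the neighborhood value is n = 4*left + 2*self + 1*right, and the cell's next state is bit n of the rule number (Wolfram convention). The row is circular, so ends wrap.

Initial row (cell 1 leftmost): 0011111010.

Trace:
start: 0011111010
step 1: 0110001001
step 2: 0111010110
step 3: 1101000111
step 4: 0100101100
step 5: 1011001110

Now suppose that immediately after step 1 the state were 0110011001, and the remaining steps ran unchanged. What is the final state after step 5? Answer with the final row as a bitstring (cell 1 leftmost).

1111001111

state after step 1 := 0110011001
step 2: 0111111110
step 3: 1100000011
step 4: 0110000110
step 5: 1111001111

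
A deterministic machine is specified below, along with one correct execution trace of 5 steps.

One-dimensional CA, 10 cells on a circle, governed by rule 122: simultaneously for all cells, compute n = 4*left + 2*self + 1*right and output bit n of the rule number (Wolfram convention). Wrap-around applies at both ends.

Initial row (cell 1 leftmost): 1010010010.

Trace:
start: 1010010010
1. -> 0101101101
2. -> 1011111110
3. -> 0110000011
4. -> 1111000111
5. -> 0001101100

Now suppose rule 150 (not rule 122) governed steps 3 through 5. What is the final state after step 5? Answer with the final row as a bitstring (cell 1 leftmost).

(re-executing steps 3..5 under rule 150; state before step 3: 1011111110)
3. -> 1001111100
4. -> 1110111011
5. -> 1100010001

1100010001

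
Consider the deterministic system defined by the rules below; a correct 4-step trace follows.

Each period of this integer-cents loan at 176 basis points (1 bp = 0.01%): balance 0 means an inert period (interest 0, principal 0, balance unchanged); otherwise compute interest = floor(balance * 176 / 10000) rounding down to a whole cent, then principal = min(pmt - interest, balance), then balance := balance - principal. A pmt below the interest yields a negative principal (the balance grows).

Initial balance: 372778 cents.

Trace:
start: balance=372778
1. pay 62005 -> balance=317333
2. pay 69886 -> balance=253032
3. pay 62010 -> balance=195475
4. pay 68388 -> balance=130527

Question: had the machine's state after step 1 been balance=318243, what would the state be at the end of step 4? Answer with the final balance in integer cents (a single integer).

state after step 1 := balance=318243
2. pay 69886 -> balance=253958
3. pay 62010 -> balance=196417
4. pay 68388 -> balance=131485

131485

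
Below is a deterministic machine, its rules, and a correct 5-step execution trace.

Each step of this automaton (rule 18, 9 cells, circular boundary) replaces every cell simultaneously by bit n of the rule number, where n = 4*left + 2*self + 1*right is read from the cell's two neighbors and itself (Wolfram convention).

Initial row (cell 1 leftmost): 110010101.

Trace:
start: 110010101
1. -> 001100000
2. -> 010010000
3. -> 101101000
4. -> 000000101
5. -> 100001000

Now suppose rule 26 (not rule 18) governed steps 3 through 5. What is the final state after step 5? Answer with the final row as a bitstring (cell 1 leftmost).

(re-executing steps 3..5 under rule 26; state before step 3: 010010000)
3. -> 101101000
4. -> 001000101
5. -> 110101000

110101000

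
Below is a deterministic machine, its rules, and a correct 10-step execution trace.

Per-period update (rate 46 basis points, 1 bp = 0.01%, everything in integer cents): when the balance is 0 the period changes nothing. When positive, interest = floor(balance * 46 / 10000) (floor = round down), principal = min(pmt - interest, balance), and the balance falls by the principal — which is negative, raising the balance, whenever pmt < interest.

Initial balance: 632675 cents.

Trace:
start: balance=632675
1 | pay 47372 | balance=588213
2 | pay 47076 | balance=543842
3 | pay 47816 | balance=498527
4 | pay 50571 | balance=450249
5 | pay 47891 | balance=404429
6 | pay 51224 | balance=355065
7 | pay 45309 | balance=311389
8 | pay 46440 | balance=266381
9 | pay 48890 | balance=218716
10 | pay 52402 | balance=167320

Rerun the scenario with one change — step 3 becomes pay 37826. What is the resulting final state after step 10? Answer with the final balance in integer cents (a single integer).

177635

(re-executing from step 3 with the substitution; state before step 3: balance=543842)
3 | pay 37826 | balance=508517
4 | pay 50571 | balance=460285
5 | pay 47891 | balance=414511
6 | pay 51224 | balance=365193
7 | pay 45309 | balance=321563
8 | pay 46440 | balance=276602
9 | pay 48890 | balance=228984
10 | pay 52402 | balance=177635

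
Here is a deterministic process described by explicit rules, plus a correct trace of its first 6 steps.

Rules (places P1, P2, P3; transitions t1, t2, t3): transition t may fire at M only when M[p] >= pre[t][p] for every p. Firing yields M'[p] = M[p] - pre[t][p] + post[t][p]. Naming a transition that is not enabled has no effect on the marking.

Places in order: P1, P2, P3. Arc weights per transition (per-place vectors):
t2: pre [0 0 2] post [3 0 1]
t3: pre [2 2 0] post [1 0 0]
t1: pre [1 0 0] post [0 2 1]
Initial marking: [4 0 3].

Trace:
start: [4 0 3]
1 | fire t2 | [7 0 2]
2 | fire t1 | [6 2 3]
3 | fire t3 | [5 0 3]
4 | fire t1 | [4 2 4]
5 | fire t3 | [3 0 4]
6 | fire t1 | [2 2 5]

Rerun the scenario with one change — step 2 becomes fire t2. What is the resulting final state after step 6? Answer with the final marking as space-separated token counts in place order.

(re-executing from step 2 with the substitution; state before step 2: [7 0 2])
2 | fire t2 | [10 0 1]
3 | fire t3 | [10 0 1]
4 | fire t1 | [9 2 2]
5 | fire t3 | [8 0 2]
6 | fire t1 | [7 2 3]

7 2 3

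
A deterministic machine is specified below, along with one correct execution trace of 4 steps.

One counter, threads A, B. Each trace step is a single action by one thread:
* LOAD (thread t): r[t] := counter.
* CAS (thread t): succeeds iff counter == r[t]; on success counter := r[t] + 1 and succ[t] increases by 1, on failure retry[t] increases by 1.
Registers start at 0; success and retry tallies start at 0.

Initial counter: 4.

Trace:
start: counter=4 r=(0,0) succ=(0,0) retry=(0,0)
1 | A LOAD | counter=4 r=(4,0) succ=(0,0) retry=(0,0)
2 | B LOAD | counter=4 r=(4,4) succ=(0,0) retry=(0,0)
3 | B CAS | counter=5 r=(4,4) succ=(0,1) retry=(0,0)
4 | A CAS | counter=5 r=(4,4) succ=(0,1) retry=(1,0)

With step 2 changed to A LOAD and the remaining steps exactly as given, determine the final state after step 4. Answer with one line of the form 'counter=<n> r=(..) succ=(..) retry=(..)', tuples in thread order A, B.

(re-executing from step 2 with the substitution; state before step 2: counter=4 r=(4,0) succ=(0,0) retry=(0,0))
2 | A LOAD | counter=4 r=(4,0) succ=(0,0) retry=(0,0)
3 | B CAS | counter=4 r=(4,0) succ=(0,0) retry=(0,1)
4 | A CAS | counter=5 r=(4,0) succ=(1,0) retry=(0,1)

counter=5 r=(4,0) succ=(1,0) retry=(0,1)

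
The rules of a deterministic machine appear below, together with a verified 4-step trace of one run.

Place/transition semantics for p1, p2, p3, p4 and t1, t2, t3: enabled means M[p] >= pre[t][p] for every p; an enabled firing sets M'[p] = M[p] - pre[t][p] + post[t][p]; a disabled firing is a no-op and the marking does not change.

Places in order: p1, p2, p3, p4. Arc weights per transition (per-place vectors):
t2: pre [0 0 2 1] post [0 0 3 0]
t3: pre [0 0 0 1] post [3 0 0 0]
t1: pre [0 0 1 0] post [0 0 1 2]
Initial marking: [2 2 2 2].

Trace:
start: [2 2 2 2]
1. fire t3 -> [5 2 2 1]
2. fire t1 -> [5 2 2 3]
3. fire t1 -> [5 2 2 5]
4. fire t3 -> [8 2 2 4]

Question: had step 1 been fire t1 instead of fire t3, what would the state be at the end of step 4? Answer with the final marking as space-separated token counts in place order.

(re-executing from step 1 with the substitution; state before step 1: [2 2 2 2])
1. fire t1 -> [2 2 2 4]
2. fire t1 -> [2 2 2 6]
3. fire t1 -> [2 2 2 8]
4. fire t3 -> [5 2 2 7]

5 2 2 7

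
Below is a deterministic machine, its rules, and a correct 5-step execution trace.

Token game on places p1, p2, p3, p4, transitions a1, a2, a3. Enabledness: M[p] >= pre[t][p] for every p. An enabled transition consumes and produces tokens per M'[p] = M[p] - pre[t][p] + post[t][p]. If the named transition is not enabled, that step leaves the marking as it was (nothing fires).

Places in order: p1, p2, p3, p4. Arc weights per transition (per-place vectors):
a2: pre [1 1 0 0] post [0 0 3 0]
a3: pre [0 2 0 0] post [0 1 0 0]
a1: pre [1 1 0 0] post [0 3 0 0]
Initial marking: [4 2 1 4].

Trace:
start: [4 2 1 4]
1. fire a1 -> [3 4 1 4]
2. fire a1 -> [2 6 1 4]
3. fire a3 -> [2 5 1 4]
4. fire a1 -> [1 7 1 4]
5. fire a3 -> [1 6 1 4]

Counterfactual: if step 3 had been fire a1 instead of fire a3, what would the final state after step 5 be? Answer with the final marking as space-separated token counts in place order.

(re-executing from step 3 with the substitution; state before step 3: [2 6 1 4])
3. fire a1 -> [1 8 1 4]
4. fire a1 -> [0 10 1 4]
5. fire a3 -> [0 9 1 4]

0 9 1 4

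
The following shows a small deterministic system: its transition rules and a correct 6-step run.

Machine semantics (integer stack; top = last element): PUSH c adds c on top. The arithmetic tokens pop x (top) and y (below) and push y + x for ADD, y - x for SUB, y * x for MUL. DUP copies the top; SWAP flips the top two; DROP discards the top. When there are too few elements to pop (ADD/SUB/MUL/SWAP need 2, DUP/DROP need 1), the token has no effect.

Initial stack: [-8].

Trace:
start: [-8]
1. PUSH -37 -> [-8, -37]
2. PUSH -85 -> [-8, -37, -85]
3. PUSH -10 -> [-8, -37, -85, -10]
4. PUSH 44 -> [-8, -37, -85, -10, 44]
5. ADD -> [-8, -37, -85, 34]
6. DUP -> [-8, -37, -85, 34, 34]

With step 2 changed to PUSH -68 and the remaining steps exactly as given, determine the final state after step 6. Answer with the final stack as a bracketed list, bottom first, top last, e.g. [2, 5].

[-8, -37, -68, 34, 34]

(re-executing from step 2 with the substitution; state before step 2: [-8, -37])
2. PUSH -68 -> [-8, -37, -68]
3. PUSH -10 -> [-8, -37, -68, -10]
4. PUSH 44 -> [-8, -37, -68, -10, 44]
5. ADD -> [-8, -37, -68, 34]
6. DUP -> [-8, -37, -68, 34, 34]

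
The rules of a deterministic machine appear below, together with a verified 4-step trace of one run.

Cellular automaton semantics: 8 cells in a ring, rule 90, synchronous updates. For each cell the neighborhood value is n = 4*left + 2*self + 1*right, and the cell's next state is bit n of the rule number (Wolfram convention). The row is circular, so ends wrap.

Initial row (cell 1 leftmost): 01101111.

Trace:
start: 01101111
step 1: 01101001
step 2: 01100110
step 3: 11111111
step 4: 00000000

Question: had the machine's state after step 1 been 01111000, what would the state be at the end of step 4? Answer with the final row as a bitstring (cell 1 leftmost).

state after step 1 := 01111000
step 2: 11001100
step 3: 11111111
step 4: 00000000

00000000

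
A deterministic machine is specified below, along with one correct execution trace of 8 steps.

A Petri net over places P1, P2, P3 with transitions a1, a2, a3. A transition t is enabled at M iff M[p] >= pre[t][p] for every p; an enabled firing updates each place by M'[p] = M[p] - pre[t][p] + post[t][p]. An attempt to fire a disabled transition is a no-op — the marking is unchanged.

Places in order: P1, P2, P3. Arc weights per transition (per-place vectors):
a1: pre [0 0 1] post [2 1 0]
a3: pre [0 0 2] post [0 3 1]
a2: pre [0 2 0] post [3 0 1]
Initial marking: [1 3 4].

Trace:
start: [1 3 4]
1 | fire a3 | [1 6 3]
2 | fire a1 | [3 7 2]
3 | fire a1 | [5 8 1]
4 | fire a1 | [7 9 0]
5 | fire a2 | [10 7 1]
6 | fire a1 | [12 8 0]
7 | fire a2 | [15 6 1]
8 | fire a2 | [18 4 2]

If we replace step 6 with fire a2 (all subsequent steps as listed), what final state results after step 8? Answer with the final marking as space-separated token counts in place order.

(re-executing from step 6 with the substitution; state before step 6: [10 7 1])
6 | fire a2 | [13 5 2]
7 | fire a2 | [16 3 3]
8 | fire a2 | [19 1 4]

19 1 4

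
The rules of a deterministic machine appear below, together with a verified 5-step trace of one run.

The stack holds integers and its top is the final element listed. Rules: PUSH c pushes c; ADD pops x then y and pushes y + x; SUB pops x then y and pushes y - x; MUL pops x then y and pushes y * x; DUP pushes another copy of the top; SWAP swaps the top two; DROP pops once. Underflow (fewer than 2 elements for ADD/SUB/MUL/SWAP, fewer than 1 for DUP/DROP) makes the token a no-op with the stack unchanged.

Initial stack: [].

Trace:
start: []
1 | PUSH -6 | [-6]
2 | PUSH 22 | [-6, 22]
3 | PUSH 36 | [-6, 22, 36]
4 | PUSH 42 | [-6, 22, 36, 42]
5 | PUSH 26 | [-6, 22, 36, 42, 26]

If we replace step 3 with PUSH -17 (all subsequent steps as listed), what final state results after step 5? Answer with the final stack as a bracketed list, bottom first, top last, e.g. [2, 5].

(re-executing from step 3 with the substitution; state before step 3: [-6, 22])
3 | PUSH -17 | [-6, 22, -17]
4 | PUSH 42 | [-6, 22, -17, 42]
5 | PUSH 26 | [-6, 22, -17, 42, 26]

[-6, 22, -17, 42, 26]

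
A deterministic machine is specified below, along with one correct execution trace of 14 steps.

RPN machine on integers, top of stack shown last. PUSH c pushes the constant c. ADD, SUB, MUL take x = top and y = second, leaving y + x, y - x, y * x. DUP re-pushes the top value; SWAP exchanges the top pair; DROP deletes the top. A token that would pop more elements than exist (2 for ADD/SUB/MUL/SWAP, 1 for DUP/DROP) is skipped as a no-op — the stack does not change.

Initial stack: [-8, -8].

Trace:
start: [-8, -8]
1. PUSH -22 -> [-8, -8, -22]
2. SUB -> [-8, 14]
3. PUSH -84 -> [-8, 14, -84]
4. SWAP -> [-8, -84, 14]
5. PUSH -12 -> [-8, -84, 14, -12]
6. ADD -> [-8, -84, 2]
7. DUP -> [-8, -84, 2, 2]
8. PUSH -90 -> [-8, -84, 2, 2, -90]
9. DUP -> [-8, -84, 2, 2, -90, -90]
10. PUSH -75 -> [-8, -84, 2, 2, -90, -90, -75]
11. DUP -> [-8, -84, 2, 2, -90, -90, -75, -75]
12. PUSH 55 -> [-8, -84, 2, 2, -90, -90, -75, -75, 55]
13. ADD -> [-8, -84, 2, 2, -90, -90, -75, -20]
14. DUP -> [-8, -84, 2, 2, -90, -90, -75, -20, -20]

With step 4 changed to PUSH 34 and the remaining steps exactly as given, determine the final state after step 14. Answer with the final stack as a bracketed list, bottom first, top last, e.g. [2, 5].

[-8, 14, -84, 22, 22, -90, -90, -75, -20, -20]

(re-executing from step 4 with the substitution; state before step 4: [-8, 14, -84])
4. PUSH 34 -> [-8, 14, -84, 34]
5. PUSH -12 -> [-8, 14, -84, 34, -12]
6. ADD -> [-8, 14, -84, 22]
7. DUP -> [-8, 14, -84, 22, 22]
8. PUSH -90 -> [-8, 14, -84, 22, 22, -90]
9. DUP -> [-8, 14, -84, 22, 22, -90, -90]
10. PUSH -75 -> [-8, 14, -84, 22, 22, -90, -90, -75]
11. DUP -> [-8, 14, -84, 22, 22, -90, -90, -75, -75]
12. PUSH 55 -> [-8, 14, -84, 22, 22, -90, -90, -75, -75, 55]
13. ADD -> [-8, 14, -84, 22, 22, -90, -90, -75, -20]
14. DUP -> [-8, 14, -84, 22, 22, -90, -90, -75, -20, -20]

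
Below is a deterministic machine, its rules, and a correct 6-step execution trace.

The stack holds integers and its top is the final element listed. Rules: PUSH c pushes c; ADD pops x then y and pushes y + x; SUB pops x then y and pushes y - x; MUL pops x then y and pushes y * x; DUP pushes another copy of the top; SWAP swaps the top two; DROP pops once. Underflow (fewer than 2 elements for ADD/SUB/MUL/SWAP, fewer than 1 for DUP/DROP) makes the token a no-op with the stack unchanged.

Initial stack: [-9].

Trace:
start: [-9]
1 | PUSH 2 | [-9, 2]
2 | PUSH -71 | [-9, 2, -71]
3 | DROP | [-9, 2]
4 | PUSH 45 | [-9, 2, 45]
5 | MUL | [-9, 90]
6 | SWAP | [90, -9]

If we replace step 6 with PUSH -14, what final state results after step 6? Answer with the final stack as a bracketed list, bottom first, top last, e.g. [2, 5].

[-9, 90, -14]

(re-executing from step 6 with the substitution; state before step 6: [-9, 90])
6 | PUSH -14 | [-9, 90, -14]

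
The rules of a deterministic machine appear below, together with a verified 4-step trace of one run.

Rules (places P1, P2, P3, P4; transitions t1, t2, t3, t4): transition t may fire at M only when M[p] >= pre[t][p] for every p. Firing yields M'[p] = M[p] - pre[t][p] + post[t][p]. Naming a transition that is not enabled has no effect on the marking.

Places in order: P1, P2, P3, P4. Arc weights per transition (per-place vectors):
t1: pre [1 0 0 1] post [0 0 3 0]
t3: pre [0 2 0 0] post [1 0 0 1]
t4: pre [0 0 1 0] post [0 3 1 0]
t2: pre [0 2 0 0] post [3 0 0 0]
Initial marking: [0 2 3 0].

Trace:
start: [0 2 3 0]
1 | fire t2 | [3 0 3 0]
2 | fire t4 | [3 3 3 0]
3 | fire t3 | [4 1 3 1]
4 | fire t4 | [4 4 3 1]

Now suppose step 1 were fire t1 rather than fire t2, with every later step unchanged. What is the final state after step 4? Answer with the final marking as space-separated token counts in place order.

(re-executing from step 1 with the substitution; state before step 1: [0 2 3 0])
1 | fire t1 | [0 2 3 0]
2 | fire t4 | [0 5 3 0]
3 | fire t3 | [1 3 3 1]
4 | fire t4 | [1 6 3 1]

1 6 3 1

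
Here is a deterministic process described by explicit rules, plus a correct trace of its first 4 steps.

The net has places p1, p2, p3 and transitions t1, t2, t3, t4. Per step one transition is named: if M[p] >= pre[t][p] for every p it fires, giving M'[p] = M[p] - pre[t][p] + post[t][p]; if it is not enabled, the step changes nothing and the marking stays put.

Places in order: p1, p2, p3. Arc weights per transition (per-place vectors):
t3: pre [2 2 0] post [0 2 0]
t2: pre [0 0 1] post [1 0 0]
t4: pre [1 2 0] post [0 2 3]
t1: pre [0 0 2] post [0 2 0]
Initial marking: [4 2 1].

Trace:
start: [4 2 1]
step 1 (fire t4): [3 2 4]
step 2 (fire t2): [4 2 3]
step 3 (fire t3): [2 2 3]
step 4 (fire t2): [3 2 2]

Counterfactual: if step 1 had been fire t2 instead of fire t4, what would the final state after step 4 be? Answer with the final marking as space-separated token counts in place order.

3 2 0

(re-executing from step 1 with the substitution; state before step 1: [4 2 1])
step 1 (fire t2): [5 2 0]
step 2 (fire t2): [5 2 0]
step 3 (fire t3): [3 2 0]
step 4 (fire t2): [3 2 0]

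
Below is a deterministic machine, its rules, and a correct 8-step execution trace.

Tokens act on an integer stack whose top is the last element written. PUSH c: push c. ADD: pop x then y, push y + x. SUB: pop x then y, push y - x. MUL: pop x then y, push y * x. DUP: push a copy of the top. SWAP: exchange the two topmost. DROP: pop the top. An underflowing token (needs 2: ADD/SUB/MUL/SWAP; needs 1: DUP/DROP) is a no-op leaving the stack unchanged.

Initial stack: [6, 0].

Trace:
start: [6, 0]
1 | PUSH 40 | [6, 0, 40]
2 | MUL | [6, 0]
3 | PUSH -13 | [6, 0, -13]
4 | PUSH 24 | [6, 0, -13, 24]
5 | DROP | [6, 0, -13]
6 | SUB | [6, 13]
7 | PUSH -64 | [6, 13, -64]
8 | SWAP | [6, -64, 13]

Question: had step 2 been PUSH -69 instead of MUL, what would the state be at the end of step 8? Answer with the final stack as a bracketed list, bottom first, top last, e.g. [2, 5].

(re-executing from step 2 with the substitution; state before step 2: [6, 0, 40])
2 | PUSH -69 | [6, 0, 40, -69]
3 | PUSH -13 | [6, 0, 40, -69, -13]
4 | PUSH 24 | [6, 0, 40, -69, -13, 24]
5 | DROP | [6, 0, 40, -69, -13]
6 | SUB | [6, 0, 40, -56]
7 | PUSH -64 | [6, 0, 40, -56, -64]
8 | SWAP | [6, 0, 40, -64, -56]

[6, 0, 40, -64, -56]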